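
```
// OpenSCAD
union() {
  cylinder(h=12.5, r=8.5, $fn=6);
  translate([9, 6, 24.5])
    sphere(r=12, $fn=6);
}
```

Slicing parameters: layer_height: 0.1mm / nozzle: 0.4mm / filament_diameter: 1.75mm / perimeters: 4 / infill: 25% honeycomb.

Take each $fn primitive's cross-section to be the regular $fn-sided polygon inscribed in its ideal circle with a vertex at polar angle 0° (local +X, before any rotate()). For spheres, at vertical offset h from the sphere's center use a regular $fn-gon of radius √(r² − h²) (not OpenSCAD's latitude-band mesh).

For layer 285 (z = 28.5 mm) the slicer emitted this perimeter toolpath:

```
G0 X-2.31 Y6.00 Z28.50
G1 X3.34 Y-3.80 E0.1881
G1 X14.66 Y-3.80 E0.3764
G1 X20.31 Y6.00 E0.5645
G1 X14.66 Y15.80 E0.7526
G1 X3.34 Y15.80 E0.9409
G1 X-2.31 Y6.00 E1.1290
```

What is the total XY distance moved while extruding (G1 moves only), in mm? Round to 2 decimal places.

Sum the Euclidean lengths of each G1 segment: total = 67.89 mm.

67.89 mm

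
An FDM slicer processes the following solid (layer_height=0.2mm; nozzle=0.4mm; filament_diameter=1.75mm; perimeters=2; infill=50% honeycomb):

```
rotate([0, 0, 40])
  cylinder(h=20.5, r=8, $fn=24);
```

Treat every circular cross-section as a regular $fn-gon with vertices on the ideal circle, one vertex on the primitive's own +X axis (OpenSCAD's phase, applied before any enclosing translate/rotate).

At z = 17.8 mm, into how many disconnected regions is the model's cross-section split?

At z = 17.8 mm: the cylinder: section is a regular 24-gon, circumradius r=8; (rotated 40° about Z; rotation is an isometry so areas/perimeters/island counts are preserved). The result has 1 disconnected region.

1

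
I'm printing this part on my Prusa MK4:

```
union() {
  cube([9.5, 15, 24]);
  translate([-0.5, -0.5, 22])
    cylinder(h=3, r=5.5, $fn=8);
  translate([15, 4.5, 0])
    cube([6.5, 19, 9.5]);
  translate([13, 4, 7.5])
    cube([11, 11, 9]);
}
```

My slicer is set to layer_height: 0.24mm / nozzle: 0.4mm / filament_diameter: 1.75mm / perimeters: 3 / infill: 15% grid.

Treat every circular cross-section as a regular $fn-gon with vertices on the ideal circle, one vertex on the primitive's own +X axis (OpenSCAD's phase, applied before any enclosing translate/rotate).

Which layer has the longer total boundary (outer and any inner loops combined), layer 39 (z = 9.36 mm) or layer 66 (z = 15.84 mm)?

Layer 39 (z = 9.36): the 9.5×15 cube contributes its full rectangle (perimeter 49.00 mm); the cylinder at (-0.5, -0.5) is absent (z outside [22, 25]); the 6.5×19 cube at (15, 4.5) contributes its full rectangle (perimeter 51.00 mm); the cube at (13, 4) (footprint 11×11) is included at this height (perimeter 44.00 mm); Combining (union): the regions partially overlap (shared area 68.25 mm²), so the edge portions inside another operand are dropped and the merged outline is re-measured after clipping — boundary = 110.00 mm. So its perimeter = 110.00 mm. Layer 66 (z = 15.84): the 9.5×15 cube contributes its full rectangle (perimeter 49.00 mm); the cylinder at (-0.5, -0.5) does not reach this height (z outside [22, 25]); the cube at (15, 4.5) does not reach this height (z outside [0, 9.5]); the cube at (13, 4) is present — its section is the full 11×11 rectangle (perimeter 44.00 mm); Combining (union): the 2 present regions are separate (no shared area or edge), so areas and boundary lengths simply add and each stays a separate island — boundary = 93.00 mm. So its perimeter = 93.00 mm. Layer 39 is larger (110.00 vs 93.00 mm).

layer 39 (z = 9.36 mm)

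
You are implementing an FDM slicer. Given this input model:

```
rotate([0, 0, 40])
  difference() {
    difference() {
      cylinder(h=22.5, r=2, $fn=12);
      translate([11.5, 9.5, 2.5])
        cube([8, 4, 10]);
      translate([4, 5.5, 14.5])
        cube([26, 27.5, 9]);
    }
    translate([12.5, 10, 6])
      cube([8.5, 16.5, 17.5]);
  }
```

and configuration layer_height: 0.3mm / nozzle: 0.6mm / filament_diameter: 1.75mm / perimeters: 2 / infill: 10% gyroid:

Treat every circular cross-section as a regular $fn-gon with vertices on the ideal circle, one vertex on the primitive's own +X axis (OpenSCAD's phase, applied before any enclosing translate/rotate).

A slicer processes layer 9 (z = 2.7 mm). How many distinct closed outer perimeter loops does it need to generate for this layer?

At z = 2.7 mm: the cylinder: section is a regular 12-gon, circumradius r=2; the cube at (11.5, 9.5) is present — its section is the full 8×4 rectangle; the cube at (4, 5.5) does not reach this height (z outside [14.5, 23.5]); After the difference (first − rest): starting from the r=2 cylinder, the 8×4 cube at (11.5, 9.5) misses the remaining region (no effect) — 1 connected region; the cube at (12.5, 10) is not intersected at this z (z outside [6, 23.5]); After the difference (first − rest): none of the subtracted shapes is present at this height, so the result so far is unchanged — 1 connected region; (rotated 40° about Z; rotation is an isometry so areas/perimeters/island counts are preserved). The result has 1 disconnected region.

1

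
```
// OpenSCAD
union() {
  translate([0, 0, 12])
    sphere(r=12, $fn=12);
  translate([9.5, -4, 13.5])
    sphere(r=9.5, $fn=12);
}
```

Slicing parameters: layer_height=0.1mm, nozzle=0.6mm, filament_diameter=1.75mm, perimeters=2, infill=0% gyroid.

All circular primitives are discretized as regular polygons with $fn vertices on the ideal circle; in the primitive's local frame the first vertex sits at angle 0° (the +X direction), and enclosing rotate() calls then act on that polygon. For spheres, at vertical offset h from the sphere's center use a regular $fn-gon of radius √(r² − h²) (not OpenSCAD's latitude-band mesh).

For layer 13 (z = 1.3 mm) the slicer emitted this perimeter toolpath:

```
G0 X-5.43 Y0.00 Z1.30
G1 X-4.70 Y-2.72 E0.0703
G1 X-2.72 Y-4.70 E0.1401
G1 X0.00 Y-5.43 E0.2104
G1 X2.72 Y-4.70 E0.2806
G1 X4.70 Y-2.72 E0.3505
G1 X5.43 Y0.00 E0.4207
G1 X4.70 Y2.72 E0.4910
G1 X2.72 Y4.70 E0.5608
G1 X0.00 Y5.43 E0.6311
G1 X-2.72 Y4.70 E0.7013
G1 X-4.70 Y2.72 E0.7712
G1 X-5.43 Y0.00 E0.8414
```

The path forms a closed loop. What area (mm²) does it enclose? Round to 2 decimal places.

Apply the shoelace formula to the sequence of (X, Y) vertices; enclosed area = 88.46 mm².

88.46 mm²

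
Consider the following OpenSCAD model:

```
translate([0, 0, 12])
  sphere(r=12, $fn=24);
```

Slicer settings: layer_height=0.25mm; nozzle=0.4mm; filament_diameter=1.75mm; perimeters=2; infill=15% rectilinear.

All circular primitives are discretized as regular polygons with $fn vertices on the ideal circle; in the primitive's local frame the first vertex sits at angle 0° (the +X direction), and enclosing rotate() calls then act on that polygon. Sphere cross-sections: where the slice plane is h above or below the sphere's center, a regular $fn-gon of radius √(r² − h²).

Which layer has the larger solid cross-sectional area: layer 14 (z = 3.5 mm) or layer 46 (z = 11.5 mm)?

Layer 14 (z = 3.5): the sphere: section is a regular 24-gon, circumradius = √(r²−h²) = √(12²−8.5²) = 8.471 (area = (24/2)·8.471²·sin(360°/24) = 222.84 mm²). So its area = 222.84 mm². Layer 46 (z = 11.5): the sphere: section is a regular 24-gon, circumradius = √(r²−h²) = √(12²−0.5²) = 11.990 (area = (24/2)·11.990²·sin(360°/24) = 446.46 mm²). So its area = 446.46 mm². Layer 46 is larger (446.46 vs 222.84 mm²).

layer 46 (z = 11.5 mm)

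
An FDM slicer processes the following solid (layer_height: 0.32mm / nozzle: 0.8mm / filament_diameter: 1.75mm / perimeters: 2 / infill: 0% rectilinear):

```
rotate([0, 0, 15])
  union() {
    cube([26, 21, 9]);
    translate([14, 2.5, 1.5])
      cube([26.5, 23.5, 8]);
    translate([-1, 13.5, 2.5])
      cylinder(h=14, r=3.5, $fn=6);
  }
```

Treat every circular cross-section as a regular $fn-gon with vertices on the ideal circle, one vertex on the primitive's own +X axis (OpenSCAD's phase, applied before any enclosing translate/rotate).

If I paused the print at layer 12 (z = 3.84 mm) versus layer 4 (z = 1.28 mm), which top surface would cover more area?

Layer 12 (z = 3.84): the cube is present — its section is the full 26×21 rectangle (area 546.00 mm²); the 26.5×23.5 cube at (14, 2.5) contributes its full rectangle (area 622.75 mm²); the cylinder at (-1, 13.5): section is a regular 6-gon, circumradius r=3.5 (area = (6/2)·3.500²·sin(360°/6) = 31.83 mm²); Merging all regions: the regions partially overlap — summed areas 1200.58 mm² minus the doubly-counted overlap 231.85 mm² gives 968.73 mm² — area = 968.73 mm²; (rotated 15° about Z; rotation is an isometry so areas/perimeters/island counts are preserved). So its area = 968.73 mm². Layer 4 (z = 1.28): the cube is present — its section is the full 26×21 rectangle (area 546.00 mm²); the cube at (14, 2.5) is not intersected at this z (z outside [1.5, 9.5]); the cylinder at (-1, 13.5) is not intersected at this z (z outside [2.5, 16.5]); Taking the union: only the 26×21 cube is present, so the union is just that shape — area = 546.00 mm²; (whole slice rotated 15° about Z — lengths, areas and connectivity unchanged). So its area = 546.00 mm². Layer 12 is larger (968.73 vs 546.00 mm²).

layer 12 (z = 3.84 mm)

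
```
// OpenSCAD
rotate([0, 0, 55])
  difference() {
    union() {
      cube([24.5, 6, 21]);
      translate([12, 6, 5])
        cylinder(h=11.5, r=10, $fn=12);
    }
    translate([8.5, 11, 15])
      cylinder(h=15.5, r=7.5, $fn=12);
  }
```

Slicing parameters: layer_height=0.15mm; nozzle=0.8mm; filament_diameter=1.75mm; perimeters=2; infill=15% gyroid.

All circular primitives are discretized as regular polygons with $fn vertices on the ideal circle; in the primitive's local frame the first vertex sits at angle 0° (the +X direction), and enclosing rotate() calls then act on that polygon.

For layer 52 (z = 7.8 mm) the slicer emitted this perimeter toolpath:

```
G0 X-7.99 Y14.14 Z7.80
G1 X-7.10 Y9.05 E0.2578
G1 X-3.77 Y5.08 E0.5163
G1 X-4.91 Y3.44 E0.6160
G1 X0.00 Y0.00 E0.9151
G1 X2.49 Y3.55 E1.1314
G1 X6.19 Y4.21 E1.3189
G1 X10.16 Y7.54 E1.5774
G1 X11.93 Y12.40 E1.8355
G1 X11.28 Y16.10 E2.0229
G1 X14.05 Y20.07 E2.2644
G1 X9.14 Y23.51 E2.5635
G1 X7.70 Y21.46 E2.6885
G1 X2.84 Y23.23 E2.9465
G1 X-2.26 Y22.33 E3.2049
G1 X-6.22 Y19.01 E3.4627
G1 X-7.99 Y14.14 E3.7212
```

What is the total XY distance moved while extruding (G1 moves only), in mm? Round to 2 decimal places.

74.59 mm

Sum the Euclidean lengths of each G1 segment: total = 74.59 mm.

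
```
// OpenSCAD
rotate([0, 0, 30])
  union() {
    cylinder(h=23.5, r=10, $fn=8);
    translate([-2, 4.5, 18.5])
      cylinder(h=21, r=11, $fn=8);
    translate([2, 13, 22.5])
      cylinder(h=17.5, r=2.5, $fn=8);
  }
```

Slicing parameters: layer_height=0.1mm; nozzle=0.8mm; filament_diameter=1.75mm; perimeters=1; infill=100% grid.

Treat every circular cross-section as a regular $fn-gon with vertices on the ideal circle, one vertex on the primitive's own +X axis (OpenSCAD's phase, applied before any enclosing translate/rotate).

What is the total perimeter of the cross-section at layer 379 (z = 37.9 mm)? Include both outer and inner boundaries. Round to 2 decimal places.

At z = 37.9 mm: the cylinder is absent (z outside [0, 23.5]); the r=11 cylinder at (-2, 4.5) contributes a regular 8-gon of circumradius 11 (perimeter = 2·8·11.000·sin(180°/8) = 67.35 mm); the cylinder at (2, 13): section is a regular 8-gon, circumradius r=2.5 (perimeter = 2·8·2.500·sin(180°/8) = 15.31 mm); Merging all regions: the regions partially overlap (shared area 12.44 mm²), so the edge portions inside another operand are dropped and the merged outline is re-measured after clipping — boundary = 68.83 mm; (whole slice rotated 30° about Z — lengths, areas and connectivity unchanged). Overall, the cross-section is a single solid region. Total boundary length (outer) = 68.83 mm.

68.83 mm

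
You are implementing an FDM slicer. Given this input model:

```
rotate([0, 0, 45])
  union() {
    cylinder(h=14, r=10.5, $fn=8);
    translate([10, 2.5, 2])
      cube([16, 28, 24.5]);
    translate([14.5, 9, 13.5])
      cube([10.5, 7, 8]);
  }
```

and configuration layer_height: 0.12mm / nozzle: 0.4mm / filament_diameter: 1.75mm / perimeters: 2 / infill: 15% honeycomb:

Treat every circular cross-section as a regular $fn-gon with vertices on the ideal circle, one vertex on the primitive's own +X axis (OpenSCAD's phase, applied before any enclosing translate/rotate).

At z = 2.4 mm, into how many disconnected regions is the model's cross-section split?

2

At z = 2.4 mm: the cylinder: section is a regular 8-gon, circumradius r=10.5; the cube at (10, 2.5) is present — its section is the full 16×28 rectangle; the cube at (14.5, 9) is not intersected at this z (z outside [13.5, 21.5]); Combining (union): the 2 present regions are separate (no shared area or edge), so areas and boundary lengths simply add and each stays a separate island — 2 connected regions; (whole slice rotated 45° about Z — lengths, areas and connectivity unchanged). The result has 2 disconnected regions.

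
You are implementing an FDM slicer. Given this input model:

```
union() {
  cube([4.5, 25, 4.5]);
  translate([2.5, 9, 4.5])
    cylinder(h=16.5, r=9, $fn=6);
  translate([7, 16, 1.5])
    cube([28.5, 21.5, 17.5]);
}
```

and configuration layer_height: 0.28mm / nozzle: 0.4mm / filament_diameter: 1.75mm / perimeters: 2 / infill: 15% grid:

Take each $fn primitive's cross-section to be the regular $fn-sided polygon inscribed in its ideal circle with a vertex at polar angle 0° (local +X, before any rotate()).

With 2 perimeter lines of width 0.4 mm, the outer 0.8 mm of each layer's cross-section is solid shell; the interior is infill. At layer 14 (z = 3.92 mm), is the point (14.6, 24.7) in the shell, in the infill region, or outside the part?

infill

At z = 3.92 mm: the 4.5×25 cube contributes its full rectangle; the cylinder at (2.5, 9) is not intersected at this z (z outside [4.5, 21]); the cube at (7, 16) is present — its section is the full 28.5×21.5 rectangle; Taking the union: the 2 present regions are separate (no shared area or edge), so areas and boundary lengths simply add and each stays a separate island — 2 connected regions. Overall, the cross-section has 2 separate islands. The nearest boundary edge runs (7.00, 16.00)→(7.00, 37.50); distance from the point to it = 7.60 mm. (Shell/infill is judged within the island containing the point — the largest one.) The point is inside the cross-section and 7.60 mm from the nearest boundary — more than the 0.8 mm shell width (2 × 0.4), so it's in the infill interior.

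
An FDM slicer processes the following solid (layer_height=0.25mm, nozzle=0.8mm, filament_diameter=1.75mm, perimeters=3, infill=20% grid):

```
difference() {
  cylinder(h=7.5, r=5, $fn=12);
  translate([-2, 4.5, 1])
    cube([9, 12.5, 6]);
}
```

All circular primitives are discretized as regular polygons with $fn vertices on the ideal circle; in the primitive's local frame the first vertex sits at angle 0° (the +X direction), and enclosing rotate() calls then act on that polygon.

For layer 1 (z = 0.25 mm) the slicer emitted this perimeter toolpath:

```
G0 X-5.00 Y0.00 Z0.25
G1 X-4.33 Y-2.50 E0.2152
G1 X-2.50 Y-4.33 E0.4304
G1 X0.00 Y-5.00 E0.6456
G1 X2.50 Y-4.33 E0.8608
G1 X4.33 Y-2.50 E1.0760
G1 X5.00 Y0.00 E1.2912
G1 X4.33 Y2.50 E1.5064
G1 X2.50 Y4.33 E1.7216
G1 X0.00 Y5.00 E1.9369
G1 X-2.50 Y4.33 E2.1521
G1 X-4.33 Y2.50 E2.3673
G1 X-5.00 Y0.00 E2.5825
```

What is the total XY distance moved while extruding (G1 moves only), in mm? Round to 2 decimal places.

Sum the Euclidean lengths of each G1 segment: total = 31.06 mm.

31.06 mm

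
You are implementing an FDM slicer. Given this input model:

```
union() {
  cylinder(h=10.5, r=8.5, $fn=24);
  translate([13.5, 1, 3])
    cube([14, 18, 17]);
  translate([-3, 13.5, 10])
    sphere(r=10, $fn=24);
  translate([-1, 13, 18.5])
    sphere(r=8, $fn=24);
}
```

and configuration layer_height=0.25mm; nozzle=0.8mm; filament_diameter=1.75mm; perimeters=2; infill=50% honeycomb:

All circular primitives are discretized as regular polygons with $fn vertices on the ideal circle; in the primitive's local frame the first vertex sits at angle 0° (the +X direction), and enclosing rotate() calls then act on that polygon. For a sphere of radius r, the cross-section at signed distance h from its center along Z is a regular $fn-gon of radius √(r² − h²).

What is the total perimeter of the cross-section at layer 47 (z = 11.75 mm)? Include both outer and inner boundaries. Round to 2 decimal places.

125.69 mm

At z = 11.75 mm: the cylinder is absent (z outside [0, 10.5]); the cube at (13.5, 1) (footprint 14×18) is included at this height (perimeter 64.00 mm); the sphere at (-3, 13.5): section is a regular 24-gon, circumradius = √(r²−h²) = √(10²−1.75²) = 9.846 (perimeter = 2·24·9.846·sin(180°/24) = 61.69 mm); the r=8 sphere at (-1, 13) slices to a regular 24-gon of circumradius 4.294 (√(r²−h²) with h=6.75 from center) (perimeter = 2·24·4.294·sin(180°/24) = 26.90 mm); Taking the union: the regions partially overlap (shared area 57.26 mm²), so the edge portions inside another operand are dropped and the merged outline is re-measured after clipping — boundary = 125.69 mm. Overall, the cross-section has 2 separate islands. Total boundary length (outer) = 125.69 mm.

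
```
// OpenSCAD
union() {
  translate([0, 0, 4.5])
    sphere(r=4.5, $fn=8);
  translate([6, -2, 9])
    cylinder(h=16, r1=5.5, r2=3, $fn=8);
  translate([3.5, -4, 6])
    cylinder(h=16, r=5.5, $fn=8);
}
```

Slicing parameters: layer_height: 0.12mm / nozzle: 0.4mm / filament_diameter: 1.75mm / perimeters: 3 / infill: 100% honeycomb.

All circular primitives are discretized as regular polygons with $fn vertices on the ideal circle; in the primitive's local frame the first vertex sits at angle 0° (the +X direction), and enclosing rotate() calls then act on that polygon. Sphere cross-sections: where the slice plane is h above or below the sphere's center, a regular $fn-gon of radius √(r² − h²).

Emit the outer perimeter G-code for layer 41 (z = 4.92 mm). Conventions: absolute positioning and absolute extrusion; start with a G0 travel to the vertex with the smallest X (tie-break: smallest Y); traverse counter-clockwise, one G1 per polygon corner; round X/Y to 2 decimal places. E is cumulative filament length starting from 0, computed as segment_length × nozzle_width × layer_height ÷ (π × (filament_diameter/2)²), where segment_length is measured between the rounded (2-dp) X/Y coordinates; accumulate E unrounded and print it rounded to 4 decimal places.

At z = 4.92 mm: the sphere: section is a regular 8-gon, circumradius = √(r²−h²) = √(4.5²−0.42²) = 4.480; the cone at (6, -2) is not intersected at this z (z outside [9, 25]); the cylinder at (3.5, -4) is absent (z outside [6, 22]); Combining (union): only the r=4.5 sphere is present, so the union is just that shape — 1 connected region. The outline is a single polygon with 8 vertices. Extrusion per mm of travel: 0.4 × 0.12 / (π × 0.875²) = 0.019956. Accumulating E over each segment gives final E = 0.5476.

G0 X-4.48 Y0.00 Z4.92
G1 X-3.17 Y-3.17 E0.0684
G1 X0.00 Y-4.48 E0.1369
G1 X3.17 Y-3.17 E0.2053
G1 X4.48 Y0.00 E0.2738
G1 X3.17 Y3.17 E0.3422
G1 X0.00 Y4.48 E0.4107
G1 X-3.17 Y3.17 E0.4791
G1 X-4.48 Y0.00 E0.5476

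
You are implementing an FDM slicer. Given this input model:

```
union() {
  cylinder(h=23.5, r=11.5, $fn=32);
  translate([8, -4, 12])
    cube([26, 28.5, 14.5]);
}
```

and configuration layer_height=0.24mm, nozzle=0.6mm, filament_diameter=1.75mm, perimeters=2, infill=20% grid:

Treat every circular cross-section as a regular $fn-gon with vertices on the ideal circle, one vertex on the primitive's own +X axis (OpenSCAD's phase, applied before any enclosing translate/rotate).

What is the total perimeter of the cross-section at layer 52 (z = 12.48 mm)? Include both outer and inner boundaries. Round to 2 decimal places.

At z = 12.48 mm: the r=11.5 cylinder contributes a regular 32-gon of circumradius 11.5 (perimeter = 2·32·11.500·sin(180°/32) = 72.14 mm); the cube at (8, -4) (footprint 26×28.5) is included at this height (perimeter 109.00 mm); Taking the union: the regions partially overlap (shared area 32.51 mm²), so the edge portions inside another operand are dropped and the merged outline is re-measured after clipping — boundary = 152.88 mm. Overall, the cross-section is a single solid region. Total boundary length (outer) = 152.88 mm.

152.88 mm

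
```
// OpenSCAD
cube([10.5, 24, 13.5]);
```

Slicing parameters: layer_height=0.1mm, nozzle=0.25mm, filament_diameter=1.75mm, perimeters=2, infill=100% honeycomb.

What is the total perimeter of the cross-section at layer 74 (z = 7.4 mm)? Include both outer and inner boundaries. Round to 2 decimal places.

69.00 mm

At z = 7.4 mm: the cube is present — its section is the full 10.5×24 rectangle (perimeter 69.00 mm). Overall, the cross-section is a single solid region. Total boundary length (outer) = 69.00 mm.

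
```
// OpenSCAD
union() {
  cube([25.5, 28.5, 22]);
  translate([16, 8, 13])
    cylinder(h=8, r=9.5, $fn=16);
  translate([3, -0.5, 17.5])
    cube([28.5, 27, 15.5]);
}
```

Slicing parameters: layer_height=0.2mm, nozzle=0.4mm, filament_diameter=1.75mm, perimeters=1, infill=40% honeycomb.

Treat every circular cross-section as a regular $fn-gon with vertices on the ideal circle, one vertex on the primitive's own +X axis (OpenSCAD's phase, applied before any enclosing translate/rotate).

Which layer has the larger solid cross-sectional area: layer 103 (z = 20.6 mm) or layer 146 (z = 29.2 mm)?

Layer 103 (z = 20.6): the cube is present — its section is the full 25.5×28.5 rectangle (area 726.75 mm²); the r=9.5 cylinder at (16, 8) contributes a regular 16-gon of circumradius 9.5 (area = (16/2)·9.500²·sin(360°/16) = 276.30 mm²); the cube at (3, -0.5) (footprint 28.5×27) is included at this height (area 769.50 mm²); Merging all regions: the regions partially overlap — summed areas 1772.55 mm² minus the doubly-counted overlap 867.79 mm² gives 904.76 mm² — area = 904.76 mm². So its area = 904.76 mm². Layer 146 (z = 29.2): the cube does not reach this height (z outside [0, 22]); the cylinder at (16, 8) is absent (z outside [13, 21]); the cube at (3, -0.5) is present — its section is the full 28.5×27 rectangle (area 769.50 mm²); Taking the union: only the 28.5×27 cube at (3, -0.5) is present, so the union is just that shape — area = 769.50 mm². So its area = 769.50 mm². Layer 103 is larger (904.76 vs 769.50 mm²).

layer 103 (z = 20.6 mm)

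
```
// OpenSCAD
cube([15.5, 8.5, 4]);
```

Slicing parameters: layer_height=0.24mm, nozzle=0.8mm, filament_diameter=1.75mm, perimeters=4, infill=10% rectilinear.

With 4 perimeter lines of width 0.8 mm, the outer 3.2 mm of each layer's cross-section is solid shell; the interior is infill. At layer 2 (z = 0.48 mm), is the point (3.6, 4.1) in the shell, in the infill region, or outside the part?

At z = 0.48 mm: the cube (footprint 15.5×8.5) is included at this height. Overall, the cross-section is a single solid region. The nearest boundary edge runs (0.00, 8.50)→(0.00, 0.00); distance from the point to it = 3.60 mm. The point is inside the cross-section and 3.60 mm from the nearest boundary — more than the 3.2 mm shell width (4 × 0.8), so it's in the infill interior.

infill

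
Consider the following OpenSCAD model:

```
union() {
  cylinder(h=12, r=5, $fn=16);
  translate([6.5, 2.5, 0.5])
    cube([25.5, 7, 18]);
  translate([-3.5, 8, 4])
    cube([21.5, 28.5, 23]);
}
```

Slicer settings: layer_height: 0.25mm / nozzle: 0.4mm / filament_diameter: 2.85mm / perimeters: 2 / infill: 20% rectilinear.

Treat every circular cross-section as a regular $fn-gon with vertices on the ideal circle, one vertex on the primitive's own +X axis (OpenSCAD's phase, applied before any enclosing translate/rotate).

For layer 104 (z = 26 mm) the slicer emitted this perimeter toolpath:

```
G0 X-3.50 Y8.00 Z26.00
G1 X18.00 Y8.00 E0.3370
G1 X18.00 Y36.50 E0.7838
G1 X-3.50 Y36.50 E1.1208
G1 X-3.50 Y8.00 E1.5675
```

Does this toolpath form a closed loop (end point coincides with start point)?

Start point (G0): (-3.50, 8.00). End point (last G1): the path returns to the start — closed.

yes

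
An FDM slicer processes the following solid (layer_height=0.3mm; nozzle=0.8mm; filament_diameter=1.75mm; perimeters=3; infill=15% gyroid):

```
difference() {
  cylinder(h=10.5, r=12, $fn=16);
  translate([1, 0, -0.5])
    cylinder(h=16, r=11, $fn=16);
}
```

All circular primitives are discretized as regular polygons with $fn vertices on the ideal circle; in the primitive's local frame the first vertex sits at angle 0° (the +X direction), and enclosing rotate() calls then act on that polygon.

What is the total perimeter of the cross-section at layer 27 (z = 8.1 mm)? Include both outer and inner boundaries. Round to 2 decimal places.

At z = 8.1 mm: the cylinder: section is a regular 16-gon, circumradius r=12 (perimeter = 2·16·12.000·sin(180°/16) = 74.91 mm); the r=11 cylinder at (1, 0) contributes a regular 16-gon of circumradius 11 (perimeter = 2·16·11.000·sin(180°/16) = 68.67 mm); Subtracting the remaining from the first: starting from the r=12 cylinder, the r=11 cylinder at (1, 0) lies inside it touching the edge (removes its full 370.44 mm²) — boundary = 126.42 mm. Overall, the cross-section is a single solid region. Total boundary length (outer) = 126.42 mm.

126.42 mm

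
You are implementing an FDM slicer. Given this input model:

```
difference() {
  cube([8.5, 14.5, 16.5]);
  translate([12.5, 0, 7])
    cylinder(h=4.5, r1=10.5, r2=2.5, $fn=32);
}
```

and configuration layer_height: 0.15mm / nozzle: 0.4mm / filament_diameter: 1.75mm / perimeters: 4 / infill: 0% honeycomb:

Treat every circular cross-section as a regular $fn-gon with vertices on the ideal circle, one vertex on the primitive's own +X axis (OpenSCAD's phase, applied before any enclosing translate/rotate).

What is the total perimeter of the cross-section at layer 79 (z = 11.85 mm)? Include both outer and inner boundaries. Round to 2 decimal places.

At z = 11.85 mm: the cube is present — its section is the full 8.5×14.5 rectangle (perimeter 46.00 mm); the cone at (12.5, 0) does not reach this height (z outside [7, 11.5]); Subtracting the remaining from the first: none of the subtracted shapes is present at this height, so the 8.5×14.5 cube is unchanged — boundary = 46.00 mm. Overall, the cross-section is a single solid region. Total boundary length (outer) = 46.00 mm.

46.00 mm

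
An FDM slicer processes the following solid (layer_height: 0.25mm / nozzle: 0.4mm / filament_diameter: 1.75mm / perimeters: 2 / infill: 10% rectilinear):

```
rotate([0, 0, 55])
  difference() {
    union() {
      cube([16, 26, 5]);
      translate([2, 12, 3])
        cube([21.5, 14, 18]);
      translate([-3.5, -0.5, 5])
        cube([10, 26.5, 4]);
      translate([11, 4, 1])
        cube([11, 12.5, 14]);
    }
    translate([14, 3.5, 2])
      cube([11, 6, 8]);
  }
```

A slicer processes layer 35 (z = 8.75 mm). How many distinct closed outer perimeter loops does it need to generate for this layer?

1

At z = 8.75 mm: the cube does not reach this height (z outside [0, 5]); the cube at (2, 12) (footprint 21.5×14) is included at this height; the cube at (-3.5, -0.5) (footprint 10×26.5) is included at this height; the 11×12.5 cube at (11, 4) contributes its full rectangle; Merging all regions: the regions partially overlap (shared area 112.50 mm²), so overlapping operands fuse into one piece — 1 connected region; the 11×6 cube at (14, 3.5) contributes its full rectangle; Taking the first minus the rest: starting from that combined region, the 11×6 cube at (14, 3.5) partially overlaps it — only the 44.00 mm² overlap (of its 66.00 mm²) is removed, clipping the outline — 1 connected region; (rotated 55° about Z; rotation is an isometry so areas/perimeters/island counts are preserved). The result has 1 disconnected region.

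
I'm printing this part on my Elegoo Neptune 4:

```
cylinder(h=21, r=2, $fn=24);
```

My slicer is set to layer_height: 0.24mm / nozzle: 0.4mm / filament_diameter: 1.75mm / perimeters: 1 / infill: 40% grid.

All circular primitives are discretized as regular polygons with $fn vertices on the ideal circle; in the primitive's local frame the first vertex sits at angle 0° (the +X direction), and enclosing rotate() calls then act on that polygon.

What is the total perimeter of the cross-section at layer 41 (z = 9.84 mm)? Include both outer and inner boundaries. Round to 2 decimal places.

At z = 9.84 mm: the r=2 cylinder contributes a regular 24-gon of circumradius 2 (perimeter = 2·24·2.000·sin(180°/24) = 12.53 mm). Overall, the cross-section is a single solid region. Total boundary length (outer) = 12.53 mm.

12.53 mm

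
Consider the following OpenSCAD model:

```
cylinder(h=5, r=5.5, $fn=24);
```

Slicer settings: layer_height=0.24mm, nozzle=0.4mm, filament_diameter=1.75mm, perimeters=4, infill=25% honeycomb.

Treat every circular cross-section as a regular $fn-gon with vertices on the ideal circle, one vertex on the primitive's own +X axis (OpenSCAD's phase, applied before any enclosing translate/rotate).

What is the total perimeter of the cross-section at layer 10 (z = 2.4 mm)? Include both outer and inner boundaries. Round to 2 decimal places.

34.46 mm

At z = 2.4 mm: the cylinder: section is a regular 24-gon, circumradius r=5.5 (perimeter = 2·24·5.500·sin(180°/24) = 34.46 mm). Overall, the cross-section is a single solid region. Total boundary length (outer) = 34.46 mm.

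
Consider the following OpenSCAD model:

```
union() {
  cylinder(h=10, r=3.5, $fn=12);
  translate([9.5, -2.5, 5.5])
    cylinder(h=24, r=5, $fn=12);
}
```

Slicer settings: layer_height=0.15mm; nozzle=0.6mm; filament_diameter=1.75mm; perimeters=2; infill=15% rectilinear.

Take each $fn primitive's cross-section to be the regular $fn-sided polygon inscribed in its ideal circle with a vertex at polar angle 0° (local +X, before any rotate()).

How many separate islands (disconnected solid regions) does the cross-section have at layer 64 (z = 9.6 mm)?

At z = 9.6 mm: the r=3.5 cylinder gives a regular 12-gon of circumradius 3.5 (constant along its height); the r=5 cylinder at (9.5, -2.5) gives a regular 12-gon of circumradius 5 (constant along its height); Merging all regions: the 2 present regions are separate (no shared area or edge), so areas and boundary lengths simply add and each stays a separate island — 2 connected regions. Overall, the cross-section has 2 separate islands. Island count = 2.

2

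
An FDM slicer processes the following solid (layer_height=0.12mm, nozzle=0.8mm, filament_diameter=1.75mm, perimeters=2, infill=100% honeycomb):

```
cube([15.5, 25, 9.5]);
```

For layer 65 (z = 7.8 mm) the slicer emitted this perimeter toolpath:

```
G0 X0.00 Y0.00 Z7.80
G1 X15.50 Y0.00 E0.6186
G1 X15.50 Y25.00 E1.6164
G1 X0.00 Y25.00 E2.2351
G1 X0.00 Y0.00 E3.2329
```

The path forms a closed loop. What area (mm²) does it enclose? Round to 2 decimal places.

Apply the shoelace formula to the sequence of (X, Y) vertices; enclosed area = 387.50 mm².

387.50 mm²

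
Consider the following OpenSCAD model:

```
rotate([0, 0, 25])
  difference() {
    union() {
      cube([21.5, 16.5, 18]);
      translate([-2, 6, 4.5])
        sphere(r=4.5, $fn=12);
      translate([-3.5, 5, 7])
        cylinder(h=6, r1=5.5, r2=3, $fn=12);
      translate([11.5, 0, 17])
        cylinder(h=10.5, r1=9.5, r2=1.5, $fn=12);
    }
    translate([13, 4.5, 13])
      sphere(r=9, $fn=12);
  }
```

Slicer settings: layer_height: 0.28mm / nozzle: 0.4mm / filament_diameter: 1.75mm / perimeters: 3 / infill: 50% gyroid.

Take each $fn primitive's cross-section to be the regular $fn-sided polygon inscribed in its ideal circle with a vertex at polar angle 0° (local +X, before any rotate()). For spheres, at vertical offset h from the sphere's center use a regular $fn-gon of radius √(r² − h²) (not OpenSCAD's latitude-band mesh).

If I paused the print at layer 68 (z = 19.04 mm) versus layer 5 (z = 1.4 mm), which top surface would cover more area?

Layer 68 (z = 19.04): the cube is not intersected at this z (z outside [0, 18]); the sphere at (-2, 6) is not intersected at this z (|z−center|=14.540 > r=4.5); the cone at (-3.5, 5) is absent (z outside [7, 13]); the cone at (11.5, 0) (r1=9.5→r2=1.5) has section circumradius 7.946 here — a regular 12-gon (area = (12/2)·7.946²·sin(360°/12) = 189.40 mm²); Taking the union: only the cone at (11.5, 0) is present, so the union is just that shape — area = 189.40 mm²; the r=9 sphere at (13, 4.5) slices to a regular 12-gon of circumradius 6.672 (√(r²−h²) with h=6.04 from center) (area = (12/2)·6.672²·sin(360°/12) = 133.56 mm²); After the difference (first − rest): starting from the result so far (189.40 mm²), the r=9 sphere at (13, 4.5) partially overlaps it — only the 92.63 mm² overlap (of its 133.56 mm²) is removed, clipping the outline — area = 96.78 mm²; (whole slice rotated 25° about Z — lengths, areas and connectivity unchanged). So its area = 96.78 mm². Layer 5 (z = 1.4): the 21.5×16.5 cube contributes its full rectangle (area 354.75 mm²); the r=4.5 sphere at (-2, 6) slices to a regular 12-gon of circumradius 3.262 (√(r²−h²) with h=3.1 from center) (area = (12/2)·3.262²·sin(360°/12) = 31.92 mm²); the cone at (-3.5, 5) does not reach this height (z outside [7, 13]); the cone at (11.5, 0) is not intersected at this z (z outside [17, 27.5]); Merging all regions: the regions partially overlap — summed areas 386.67 mm² minus the doubly-counted overlap 4.08 mm² gives 382.59 mm² — area = 382.59 mm²; the sphere at (13, 4.5) does not reach this height (|z−center|=11.600 > r=9); After the difference (first − rest): none of the subtracted shapes is present at this height, so the result so far is unchanged — area = 382.59 mm²; (rotated 25° about Z; rotation is an isometry so areas/perimeters/island counts are preserved). So its area = 382.59 mm². Layer 5 is larger (382.59 vs 96.78 mm²).

layer 5 (z = 1.4 mm)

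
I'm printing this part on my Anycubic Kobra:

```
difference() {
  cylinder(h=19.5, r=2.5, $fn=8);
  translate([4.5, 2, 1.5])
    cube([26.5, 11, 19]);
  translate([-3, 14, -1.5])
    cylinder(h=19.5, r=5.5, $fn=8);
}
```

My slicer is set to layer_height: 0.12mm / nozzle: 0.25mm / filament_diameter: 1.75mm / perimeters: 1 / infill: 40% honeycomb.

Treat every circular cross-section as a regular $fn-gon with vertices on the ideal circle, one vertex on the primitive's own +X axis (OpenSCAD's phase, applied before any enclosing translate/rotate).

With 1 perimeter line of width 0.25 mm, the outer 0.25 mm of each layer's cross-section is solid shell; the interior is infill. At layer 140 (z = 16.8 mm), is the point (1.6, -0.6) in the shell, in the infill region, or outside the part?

At z = 16.8 mm: the r=2.5 cylinder gives a regular 8-gon of circumradius 2.5 (constant along its height); the cube at (4.5, 2) (footprint 26.5×11) is included at this height; the r=5.5 cylinder at (-3, 14) gives a regular 8-gon of circumradius 5.5 (constant along its height); After the difference (first − rest): starting from the r=2.5 cylinder, the 26.5×11 cube at (4.5, 2) misses the remaining region (no effect); the r=5.5 cylinder at (-3, 14) misses the remaining region (no effect) — 1 connected region. Overall, the cross-section is a single solid region. The nearest boundary edge runs (2.50, 0.00)→(1.77, -1.77); distance from the point to it = 0.60 mm. The point is inside the cross-section and 0.60 mm from the nearest boundary — more than the 0.25 mm shell width (1 × 0.25), so it's in the infill interior.

infill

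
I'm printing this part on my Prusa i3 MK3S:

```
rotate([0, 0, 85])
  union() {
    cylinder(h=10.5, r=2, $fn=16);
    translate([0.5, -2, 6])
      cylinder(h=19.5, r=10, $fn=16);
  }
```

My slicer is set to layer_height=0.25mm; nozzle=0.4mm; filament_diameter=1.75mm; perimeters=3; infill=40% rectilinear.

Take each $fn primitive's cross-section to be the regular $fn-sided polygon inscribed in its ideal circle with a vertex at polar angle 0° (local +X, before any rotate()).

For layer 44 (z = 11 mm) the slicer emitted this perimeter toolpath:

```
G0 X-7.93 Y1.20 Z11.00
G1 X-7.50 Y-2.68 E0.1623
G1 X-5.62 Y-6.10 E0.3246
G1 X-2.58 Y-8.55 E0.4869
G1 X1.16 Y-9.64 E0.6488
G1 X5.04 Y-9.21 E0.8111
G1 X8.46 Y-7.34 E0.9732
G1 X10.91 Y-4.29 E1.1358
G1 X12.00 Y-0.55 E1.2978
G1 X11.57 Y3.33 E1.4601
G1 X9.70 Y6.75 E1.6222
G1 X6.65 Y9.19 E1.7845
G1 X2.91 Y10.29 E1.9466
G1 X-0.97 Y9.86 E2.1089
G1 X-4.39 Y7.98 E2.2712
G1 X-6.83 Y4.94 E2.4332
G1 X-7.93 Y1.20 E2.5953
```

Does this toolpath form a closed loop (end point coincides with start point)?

Start point (G0): (-7.93, 1.20). End point (last G1): the path returns to the start — closed.

yes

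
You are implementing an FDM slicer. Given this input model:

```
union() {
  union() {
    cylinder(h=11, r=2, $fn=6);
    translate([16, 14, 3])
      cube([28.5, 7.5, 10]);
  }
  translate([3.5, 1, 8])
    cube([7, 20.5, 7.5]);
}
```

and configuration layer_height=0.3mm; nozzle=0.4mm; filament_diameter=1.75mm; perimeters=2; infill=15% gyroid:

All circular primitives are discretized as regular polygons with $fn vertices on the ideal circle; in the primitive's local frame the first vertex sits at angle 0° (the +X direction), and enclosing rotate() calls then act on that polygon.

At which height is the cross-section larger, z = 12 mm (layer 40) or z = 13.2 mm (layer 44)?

layer 40 (z = 12 mm)

Layer 40 (z = 12): the cylinder does not reach this height (z outside [0, 11]); the 28.5×7.5 cube at (16, 14) contributes its full rectangle (area 213.75 mm²); Taking the union: only the 28.5×7.5 cube at (16, 14) is present, so the union is just that shape — area = 213.75 mm²; the 7×20.5 cube at (3.5, 1) contributes its full rectangle (area 143.50 mm²); Merging all regions: the 2 present regions are separate (no shared area or edge), so areas and boundary lengths simply add and each stays a separate island — area = 357.25 mm². So its area = 357.25 mm². Layer 44 (z = 13.2): the cylinder is absent (z outside [0, 11]); the cube at (16, 14) does not reach this height (z outside [3, 13]); Merging all regions: nothing is present at this height; the cube at (3.5, 1) is present — its section is the full 7×20.5 rectangle (area 143.50 mm²); Combining (union): only the 7×20.5 cube at (3.5, 1) is present, so the union is just that shape — area = 143.50 mm². So its area = 143.50 mm². Layer 40 is larger (357.25 vs 143.50 mm²).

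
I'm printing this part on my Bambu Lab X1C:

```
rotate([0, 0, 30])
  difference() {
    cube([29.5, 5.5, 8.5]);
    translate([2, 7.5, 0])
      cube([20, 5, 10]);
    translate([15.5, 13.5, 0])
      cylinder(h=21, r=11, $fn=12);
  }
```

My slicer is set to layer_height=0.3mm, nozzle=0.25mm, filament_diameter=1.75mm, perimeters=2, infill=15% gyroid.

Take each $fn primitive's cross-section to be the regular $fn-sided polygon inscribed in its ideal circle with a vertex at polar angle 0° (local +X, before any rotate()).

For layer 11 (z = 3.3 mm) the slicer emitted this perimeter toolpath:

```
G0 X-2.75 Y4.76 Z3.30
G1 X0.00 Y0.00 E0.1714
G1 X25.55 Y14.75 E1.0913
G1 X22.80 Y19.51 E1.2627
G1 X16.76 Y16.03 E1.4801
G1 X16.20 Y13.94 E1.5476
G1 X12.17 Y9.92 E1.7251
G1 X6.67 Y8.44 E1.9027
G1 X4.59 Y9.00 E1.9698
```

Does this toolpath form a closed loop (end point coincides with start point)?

no

Start point (G0): (-2.75, 4.76). End point (last G1): the path does not return to the start — open.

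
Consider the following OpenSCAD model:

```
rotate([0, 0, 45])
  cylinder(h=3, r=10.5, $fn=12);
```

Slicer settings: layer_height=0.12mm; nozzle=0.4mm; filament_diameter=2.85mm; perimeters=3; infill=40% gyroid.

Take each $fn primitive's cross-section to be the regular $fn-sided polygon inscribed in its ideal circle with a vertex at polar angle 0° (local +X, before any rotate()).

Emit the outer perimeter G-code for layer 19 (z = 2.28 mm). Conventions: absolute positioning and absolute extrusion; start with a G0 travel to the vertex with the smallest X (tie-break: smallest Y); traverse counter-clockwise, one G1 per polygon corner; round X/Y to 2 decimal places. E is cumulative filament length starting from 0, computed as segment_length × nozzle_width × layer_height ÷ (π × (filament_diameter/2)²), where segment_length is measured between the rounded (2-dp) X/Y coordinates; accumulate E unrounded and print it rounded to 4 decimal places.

At z = 2.28 mm: the r=10.5 cylinder gives a regular 12-gon of circumradius 10.5 (constant along its height); (rotated 45° about Z; rotation is an isometry so areas/perimeters/island counts are preserved). The outline is a single polygon with 12 vertices. Extrusion per mm of travel: 0.4 × 0.12 / (π × 1.425²) = 0.007524. Accumulating E over each segment gives final E = 0.4906.

G0 X-10.14 Y-2.72 Z2.28
G1 X-7.42 Y-7.42 E0.0409
G1 X-2.72 Y-10.14 E0.0817
G1 X2.72 Y-10.14 E0.1226
G1 X7.42 Y-7.42 E0.1635
G1 X10.14 Y-2.72 E0.2044
G1 X10.14 Y2.72 E0.2453
G1 X7.42 Y7.42 E0.2862
G1 X2.72 Y10.14 E0.3270
G1 X-2.72 Y10.14 E0.3679
G1 X-7.42 Y7.42 E0.4088
G1 X-10.14 Y2.72 E0.4497
G1 X-10.14 Y-2.72 E0.4906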